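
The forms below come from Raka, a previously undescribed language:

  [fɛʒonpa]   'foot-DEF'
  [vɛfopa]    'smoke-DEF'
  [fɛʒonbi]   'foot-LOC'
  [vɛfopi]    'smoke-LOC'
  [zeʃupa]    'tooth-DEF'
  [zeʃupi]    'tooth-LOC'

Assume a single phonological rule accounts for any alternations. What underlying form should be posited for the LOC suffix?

The LOC suffix surfaces as [-bi] and [-pi], depending on the final segment of the stem.
The DEF suffix, which begins with [p], is invariant after every stem; so [p] is not altered by any rule here.
The LOC suffix is therefore /-bi/ underlyingly, with post-vocalic devoicing: voiced stops become voiceless after a vowel.

/-bi/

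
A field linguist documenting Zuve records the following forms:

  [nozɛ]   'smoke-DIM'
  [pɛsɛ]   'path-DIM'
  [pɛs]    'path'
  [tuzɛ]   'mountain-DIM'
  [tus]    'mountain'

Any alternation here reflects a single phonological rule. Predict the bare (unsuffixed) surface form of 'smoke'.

The root 'mountain' surfaces as [tuzɛ] and [tus], with a stem-final [z] ~ [s] alternation.
If /s/ were underlying and a rule turned it into [z] before the DIM suffix, 'path' would also alternate; but it has [s] in both [pɛsɛ] and [pɛs].
The alternation reflects word-final obstruent devoicing: voiced obstruents become voiceless word-finally. /z/ is underlying.
From [nozɛ] the stem 'smoke' is /noz/; word-finally this yields [nos].

[nos]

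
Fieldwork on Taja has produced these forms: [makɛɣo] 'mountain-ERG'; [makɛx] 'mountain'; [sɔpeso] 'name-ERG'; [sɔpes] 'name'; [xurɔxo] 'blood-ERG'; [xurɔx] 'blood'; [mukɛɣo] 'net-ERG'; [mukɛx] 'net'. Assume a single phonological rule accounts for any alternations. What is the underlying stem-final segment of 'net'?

/ɣ/

'net' shows [ɣ] ~ [x] at the end of the stem ([mukɛɣo] vs [mukɛx]).
Compare 'blood', with invariant [x] in [xurɔxo] and [xurɔx]: an analysis with underlying /x/ and a rule producing [ɣ] before the ERG suffix would wrongly predict alternation here too.
The alternation reflects word-final obstruent devoicing: voiced obstruents become voiceless word-finally. /ɣ/ is underlying.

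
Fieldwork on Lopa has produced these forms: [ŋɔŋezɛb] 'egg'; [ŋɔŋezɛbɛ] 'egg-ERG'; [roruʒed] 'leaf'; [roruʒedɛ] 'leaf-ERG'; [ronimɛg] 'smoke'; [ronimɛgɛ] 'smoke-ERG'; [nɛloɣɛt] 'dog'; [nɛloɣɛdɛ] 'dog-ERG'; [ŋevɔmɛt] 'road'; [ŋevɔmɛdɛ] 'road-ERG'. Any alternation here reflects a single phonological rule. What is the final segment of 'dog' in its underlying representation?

The stem for 'dog' ends in [t] in [nɛloɣɛt] but [d] in [nɛloɣɛdɛ].
Compare 'leaf', with invariant [d] in [roruʒed] and [roruʒedɛ]: an analysis with underlying /d/ and a rule producing [t] in isolation would wrongly predict alternation here too.
The underlying segment must be /t/; voiceless stops become voiced between vowels, yielding [d] there.

/t/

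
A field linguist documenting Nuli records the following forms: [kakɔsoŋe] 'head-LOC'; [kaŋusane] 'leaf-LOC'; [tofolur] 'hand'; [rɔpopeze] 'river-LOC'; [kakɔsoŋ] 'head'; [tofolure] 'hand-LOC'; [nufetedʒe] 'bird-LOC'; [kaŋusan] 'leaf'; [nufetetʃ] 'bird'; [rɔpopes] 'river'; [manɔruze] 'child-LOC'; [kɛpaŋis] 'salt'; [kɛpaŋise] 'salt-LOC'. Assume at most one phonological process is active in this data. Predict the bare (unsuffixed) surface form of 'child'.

The root 'river' surfaces as [rɔpopes] and [rɔpopeze], with a stem-final [s] ~ [z] alternation.
The stem 'salt' ([kɛpaŋis], [kɛpaŋise]) shows [s] unchanged in both environments, so [s] cannot be basic with [z] derived before the LOC suffix.
Therefore /z/ is basic and [s] is derived by word-final obstruent devoicing (voiced obstruents become voiceless word-finally).
The one attested form of 'child', [manɔruze], shows underlying /manɔruz/. Applying the same rule word-finally gives [manɔrus].

[manɔrus]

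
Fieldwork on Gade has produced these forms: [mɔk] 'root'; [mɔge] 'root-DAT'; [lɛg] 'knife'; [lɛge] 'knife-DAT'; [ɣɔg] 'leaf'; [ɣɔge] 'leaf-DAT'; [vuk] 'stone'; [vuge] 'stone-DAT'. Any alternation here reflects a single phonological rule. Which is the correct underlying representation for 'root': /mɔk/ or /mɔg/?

'root' shows [k] ~ [g] at the end of the stem ([mɔk] vs [mɔge]).
The stem 'leaf' ([ɣɔg], [ɣɔge]) shows [g] unchanged in both environments, so [g] cannot be basic with [k] derived in isolation.
So /k/ is underlying, and a rule of intervocalic voicing — voiceless stops become voiced between vowels — gives [g].

/mɔk/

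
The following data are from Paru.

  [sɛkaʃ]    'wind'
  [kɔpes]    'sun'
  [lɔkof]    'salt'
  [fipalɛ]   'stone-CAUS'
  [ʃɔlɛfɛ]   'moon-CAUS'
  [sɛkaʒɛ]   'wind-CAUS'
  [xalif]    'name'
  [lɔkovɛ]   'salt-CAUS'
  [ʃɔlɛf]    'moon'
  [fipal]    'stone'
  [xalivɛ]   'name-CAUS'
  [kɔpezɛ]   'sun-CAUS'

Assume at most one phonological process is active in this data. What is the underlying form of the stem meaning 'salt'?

/lɔkov/

In [lɔkof] and [lɔkovɛ] the final segment of 'salt' alternates: [f] ~ [v].
But 'moon' keeps [f] in both environments ([ʃɔlɛf], [ʃɔlɛfɛ]), so there is no rule changing /f/ to [v] before the CAUS suffix.
The underlying segment must be /v/; voiced obstruents become voiceless word-finally, yielding [f] there.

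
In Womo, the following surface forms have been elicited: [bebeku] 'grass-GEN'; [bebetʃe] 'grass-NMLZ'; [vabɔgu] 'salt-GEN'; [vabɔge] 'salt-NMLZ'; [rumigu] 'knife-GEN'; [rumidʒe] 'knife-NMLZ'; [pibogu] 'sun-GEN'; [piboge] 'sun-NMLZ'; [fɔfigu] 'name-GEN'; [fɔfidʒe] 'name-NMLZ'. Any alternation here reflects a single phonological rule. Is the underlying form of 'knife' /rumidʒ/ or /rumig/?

The root 'knife' surfaces as [rumigu] and [rumidʒe], with a stem-final [g] ~ [dʒ] alternation.
The stem 'sun' ([pibogu], [piboge]) shows [g] unchanged in both environments, so [g] cannot be basic with [dʒ] derived before the NMLZ suffix.
So /dʒ/ is underlying, and a rule of depalatalization — palato-alveolar /tʃ/ and /dʒ/ become [k] and [g] when no front vowel follows — gives [g].

/rumidʒ/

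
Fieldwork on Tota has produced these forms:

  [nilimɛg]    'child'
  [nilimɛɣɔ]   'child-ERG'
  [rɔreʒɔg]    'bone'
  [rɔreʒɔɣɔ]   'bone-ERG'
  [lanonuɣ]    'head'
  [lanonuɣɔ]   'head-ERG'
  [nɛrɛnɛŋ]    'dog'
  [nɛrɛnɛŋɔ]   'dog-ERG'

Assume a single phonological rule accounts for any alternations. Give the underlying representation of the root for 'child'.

In [nilimɛg] and [nilimɛɣɔ] the final segment of 'child' alternates: [g] ~ [ɣ].
If /ɣ/ were underlying and a rule turned it into [g] in isolation, 'head' would also alternate; but it has [ɣ] in both [lanonuɣ] and [lanonuɣɔ].
The alternation reflects intervocalic spirantization: voiced stops become fricatives between vowels. /g/ is underlying.
The underlying form of 'child' is therefore /nilimɛg/.

/nilimɛg/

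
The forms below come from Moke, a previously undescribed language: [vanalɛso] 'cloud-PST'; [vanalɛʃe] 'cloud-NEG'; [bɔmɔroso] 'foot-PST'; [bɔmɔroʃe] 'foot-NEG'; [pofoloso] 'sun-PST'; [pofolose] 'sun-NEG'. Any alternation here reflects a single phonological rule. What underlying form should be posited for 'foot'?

In [bɔmɔroso] and [bɔmɔroʃe] the final segment of 'foot' alternates: [s] ~ [ʃ].
The stem 'sun' ([pofoloso], [pofolose]) shows [s] unchanged in both environments, so [s] cannot be basic with [ʃ] derived before the NEG suffix.
So /ʃ/ is underlying, and a rule of depalatalization — palato-alveolar /ʃ/ becomes [s] when no front vowel follows — gives [s].
The underlying form of 'foot' is therefore /bɔmɔroʃ/.

/bɔmɔroʃ/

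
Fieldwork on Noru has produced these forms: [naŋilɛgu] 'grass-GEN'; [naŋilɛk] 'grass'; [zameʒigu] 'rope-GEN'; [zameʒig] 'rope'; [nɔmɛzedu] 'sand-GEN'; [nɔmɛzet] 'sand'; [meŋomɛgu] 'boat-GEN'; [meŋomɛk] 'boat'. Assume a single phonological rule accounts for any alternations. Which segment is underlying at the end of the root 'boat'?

/k/

In [meŋomɛgu] and [meŋomɛk] the final segment of 'boat' alternates: [g] ~ [k].
But 'rope' keeps [g] in both environments ([zameʒigu], [zameʒig]), so there is no rule changing /g/ to [k] in isolation.
So /k/ is underlying, and a rule of intervocalic voicing — voiceless stops become voiced between vowels — gives [g].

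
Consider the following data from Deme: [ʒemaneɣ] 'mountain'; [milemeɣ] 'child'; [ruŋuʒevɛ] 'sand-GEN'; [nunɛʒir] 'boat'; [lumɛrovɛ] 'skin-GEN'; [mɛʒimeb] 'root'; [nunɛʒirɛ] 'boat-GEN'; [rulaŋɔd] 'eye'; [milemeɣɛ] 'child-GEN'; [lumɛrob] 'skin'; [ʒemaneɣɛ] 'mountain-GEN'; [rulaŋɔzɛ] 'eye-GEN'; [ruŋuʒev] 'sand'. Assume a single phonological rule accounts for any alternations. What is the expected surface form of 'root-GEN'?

[mɛʒimevɛ]

The stem for 'skin' ends in [b] in [lumɛrob] but [v] in [lumɛrovɛ].
The stem 'sand' ([ruŋuʒev], [ruŋuʒevɛ]) shows [v] unchanged in both environments, so [v] cannot be basic with [b] derived in isolation.
Therefore /b/ is basic and [v] is derived by intervocalic spirantization (voiced stops become fricatives between vowels).
From [mɛʒimeb] the stem 'root' is /mɛʒimeb/; between vowels this yields [mɛʒimevɛ].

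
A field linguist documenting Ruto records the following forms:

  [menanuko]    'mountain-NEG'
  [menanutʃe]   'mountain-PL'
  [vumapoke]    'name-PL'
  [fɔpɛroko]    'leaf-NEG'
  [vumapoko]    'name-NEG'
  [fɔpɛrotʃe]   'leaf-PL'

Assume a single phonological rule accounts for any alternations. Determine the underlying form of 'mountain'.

In [menanutʃe] and [menanuko] the final segment of 'mountain' alternates: [tʃ] ~ [k].
Compare 'name', with invariant [k] in [vumapoke] and [vumapoko]: an analysis with underlying /k/ and a rule producing [tʃ] before the PL suffix would wrongly predict alternation here too.
The alternation reflects depalatalization: palato-alveolar /tʃ/ becomes [k] when no front vowel follows. /tʃ/ is underlying.

/menanutʃ/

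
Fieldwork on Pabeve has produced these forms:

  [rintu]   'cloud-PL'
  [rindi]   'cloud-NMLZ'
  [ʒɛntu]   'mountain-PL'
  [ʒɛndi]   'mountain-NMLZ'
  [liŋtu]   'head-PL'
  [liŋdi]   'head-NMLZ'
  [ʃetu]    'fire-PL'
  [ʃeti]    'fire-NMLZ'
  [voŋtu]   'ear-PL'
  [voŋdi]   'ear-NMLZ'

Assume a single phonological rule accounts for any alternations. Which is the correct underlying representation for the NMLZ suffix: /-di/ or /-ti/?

/-di/

The NMLZ suffix surfaces as [-di] and [-ti], depending on the final segment of the stem.
The PL suffix, which begins with [t], is invariant after every stem; so [t] is not altered by any rule here.
So the underlying form is /-di/, and voiced stops become voiceless after a vowel.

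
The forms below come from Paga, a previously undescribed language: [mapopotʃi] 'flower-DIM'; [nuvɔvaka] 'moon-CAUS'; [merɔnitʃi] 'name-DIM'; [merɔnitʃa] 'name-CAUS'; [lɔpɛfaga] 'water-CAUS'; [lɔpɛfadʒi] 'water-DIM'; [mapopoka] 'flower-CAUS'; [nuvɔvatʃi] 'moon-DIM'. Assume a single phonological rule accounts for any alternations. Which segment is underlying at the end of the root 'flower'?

/k/

In [mapopotʃi] and [mapopoka] the final segment of 'flower' alternates: [tʃ] ~ [k].
Compare 'name', with invariant [tʃ] in [merɔnitʃi] and [merɔnitʃa]: an analysis with underlying /tʃ/ and a rule producing [k] before the CAUS suffix would wrongly predict alternation here too.
The alternation reflects palatalization before a front vowel: /k/ and /g/ become palato-alveolar [tʃ] and [dʒ] before a front vowel. /k/ is underlying.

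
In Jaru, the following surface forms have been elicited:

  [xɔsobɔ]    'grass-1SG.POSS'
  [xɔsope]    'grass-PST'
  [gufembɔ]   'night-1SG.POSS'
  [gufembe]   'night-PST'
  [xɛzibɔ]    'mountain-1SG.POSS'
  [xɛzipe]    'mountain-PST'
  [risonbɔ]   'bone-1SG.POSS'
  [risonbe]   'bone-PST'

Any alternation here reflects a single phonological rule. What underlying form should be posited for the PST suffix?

The PST suffix surfaces as [-be] and [-pe], depending on the final segment of the stem.
The 1SG.POSS suffix, which begins with [b], is invariant after every stem; so [b] is not altered by any rule here.
The PST suffix is therefore /-pe/ underlyingly, with post-nasal voicing: voiceless stops become voiced after a nasal.

/-pe/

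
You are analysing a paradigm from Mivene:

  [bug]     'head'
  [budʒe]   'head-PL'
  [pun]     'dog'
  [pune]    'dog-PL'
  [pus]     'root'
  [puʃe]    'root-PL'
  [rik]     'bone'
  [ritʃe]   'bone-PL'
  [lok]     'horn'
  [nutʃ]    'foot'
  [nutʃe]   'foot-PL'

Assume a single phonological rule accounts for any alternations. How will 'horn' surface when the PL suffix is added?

The stem for 'bone' ends in [k] in [rik] but [tʃ] in [ritʃe].
The stem 'foot' ([nutʃ], [nutʃe]) shows [tʃ] unchanged in both environments, so [tʃ] cannot be basic with [k] derived in isolation.
The alternation reflects palatalization before a front vowel: /k/, /g/ and /s/ become palato-alveolar [tʃ], [dʒ] and [ʃ] before a front vowel. /k/ is underlying.
From [lok] the stem 'horn' is /lok/; before a front vowel this yields [lotʃe].

[lotʃe]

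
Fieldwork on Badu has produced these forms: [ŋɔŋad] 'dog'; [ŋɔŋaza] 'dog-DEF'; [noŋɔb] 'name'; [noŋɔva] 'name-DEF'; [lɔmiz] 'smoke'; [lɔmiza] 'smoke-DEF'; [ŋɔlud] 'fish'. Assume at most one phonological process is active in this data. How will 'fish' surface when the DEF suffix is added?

[ŋɔluza]

The stem for 'dog' ends in [d] in [ŋɔŋad] but [z] in [ŋɔŋaza].
But 'smoke' keeps [z] in both environments ([lɔmiz], [lɔmiza]), so there is no rule changing /z/ to [d] in isolation.
So /d/ is underlying, and a rule of intervocalic spirantization — voiced stops become fricatives between vowels — gives [z].
From [ŋɔlud] the stem 'fish' is /ŋɔlud/; between vowels this yields [ŋɔluza].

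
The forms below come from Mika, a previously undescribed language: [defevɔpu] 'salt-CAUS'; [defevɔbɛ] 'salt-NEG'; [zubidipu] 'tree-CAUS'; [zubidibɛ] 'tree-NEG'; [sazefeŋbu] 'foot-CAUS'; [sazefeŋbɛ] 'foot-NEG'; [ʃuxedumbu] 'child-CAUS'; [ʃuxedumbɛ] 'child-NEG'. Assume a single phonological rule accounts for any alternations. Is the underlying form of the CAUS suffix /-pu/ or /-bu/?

The CAUS suffix surfaces as [-bu] and [-pu], depending on the final segment of the stem.
The NEG suffix, which begins with [b], is invariant after every stem; so [b] is not altered by any rule here.
The CAUS suffix is therefore /-pu/ underlyingly, with post-nasal voicing: voiceless stops become voiced after a nasal.

/-pu/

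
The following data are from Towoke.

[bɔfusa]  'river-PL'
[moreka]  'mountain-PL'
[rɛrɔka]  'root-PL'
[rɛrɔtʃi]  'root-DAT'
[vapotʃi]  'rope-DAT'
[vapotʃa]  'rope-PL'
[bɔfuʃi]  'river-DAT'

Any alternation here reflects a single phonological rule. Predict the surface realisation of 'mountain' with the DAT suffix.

[moretʃi]

The stem for 'root' ends in [k] in [rɛrɔka] but [tʃ] in [rɛrɔtʃi].
Compare 'rope', with invariant [tʃ] in [vapotʃa] and [vapotʃi]: an analysis with underlying /tʃ/ and a rule producing [k] before the PL suffix would wrongly predict alternation here too.
The alternation reflects palatalization before a front vowel: /k/ and /s/ become palato-alveolar [tʃ] and [ʃ] before a front vowel. /k/ is underlying.
The one attested form of 'mountain', [moreka], shows underlying /morek/. Applying the same rule before a front vowel gives [moretʃi].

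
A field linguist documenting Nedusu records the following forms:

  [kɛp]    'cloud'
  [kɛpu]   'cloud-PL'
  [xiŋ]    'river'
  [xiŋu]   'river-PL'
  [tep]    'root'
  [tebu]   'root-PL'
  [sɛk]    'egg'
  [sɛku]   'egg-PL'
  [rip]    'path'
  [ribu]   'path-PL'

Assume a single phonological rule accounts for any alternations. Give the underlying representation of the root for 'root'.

'root' shows [p] ~ [b] at the end of the stem ([tep] vs [tebu]).
But 'cloud' keeps [p] in both environments ([kɛp], [kɛpu]), so there is no rule changing /p/ to [b] before the PL suffix.
So /b/ is underlying, and a rule of word-final obstruent devoicing — voiced obstruents become voiceless word-finally — gives [p].
The underlying form of 'root' is therefore /teb/.

/teb/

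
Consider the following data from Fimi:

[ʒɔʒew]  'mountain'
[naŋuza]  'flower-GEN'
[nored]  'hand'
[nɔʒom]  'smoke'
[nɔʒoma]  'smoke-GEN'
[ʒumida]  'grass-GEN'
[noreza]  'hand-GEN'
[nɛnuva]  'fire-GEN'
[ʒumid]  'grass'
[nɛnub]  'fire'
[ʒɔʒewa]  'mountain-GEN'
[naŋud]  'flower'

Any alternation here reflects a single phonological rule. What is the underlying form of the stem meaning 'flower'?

In [naŋud] and [naŋuza] the final segment of 'flower' alternates: [d] ~ [z].
But 'grass' keeps [d] in both environments ([ʒumid], [ʒumida]), so there is no rule changing /d/ to [z] before the GEN suffix.
The alternation reflects word-final hardening: voiced fricatives become stops word-finally. /z/ is underlying.

/naŋuz/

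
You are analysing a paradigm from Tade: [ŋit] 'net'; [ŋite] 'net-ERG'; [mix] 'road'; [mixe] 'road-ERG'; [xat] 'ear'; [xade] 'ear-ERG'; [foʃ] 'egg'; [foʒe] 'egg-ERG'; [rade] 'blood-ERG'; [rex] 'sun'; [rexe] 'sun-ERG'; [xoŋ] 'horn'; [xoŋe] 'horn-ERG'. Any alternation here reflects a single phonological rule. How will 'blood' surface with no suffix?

The stem for 'ear' ends in [t] in [xat] but [d] in [xade].
But 'net' keeps [t] in both environments ([ŋit], [ŋite]), so there is no rule changing /t/ to [d] before the ERG suffix.
The underlying segment must be /d/; voiced obstruents become voiceless word-finally, yielding [t] there.
From [rade] the stem 'blood' is /rad/; word-finally this yields [rat].

[rat]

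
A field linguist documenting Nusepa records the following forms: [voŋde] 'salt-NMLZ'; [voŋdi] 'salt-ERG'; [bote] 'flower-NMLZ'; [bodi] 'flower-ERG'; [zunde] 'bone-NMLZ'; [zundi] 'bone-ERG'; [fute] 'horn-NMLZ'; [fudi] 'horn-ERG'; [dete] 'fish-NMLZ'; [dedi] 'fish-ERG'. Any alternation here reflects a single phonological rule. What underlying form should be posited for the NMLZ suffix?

The NMLZ morpheme has two allomorphs, [-de] and [-te].
By contrast the ERG suffix keeps its initial [d] throughout — that segment must be underlying.
So the underlying form is /-te/, and voiceless stops become voiced after a nasal.

/-te/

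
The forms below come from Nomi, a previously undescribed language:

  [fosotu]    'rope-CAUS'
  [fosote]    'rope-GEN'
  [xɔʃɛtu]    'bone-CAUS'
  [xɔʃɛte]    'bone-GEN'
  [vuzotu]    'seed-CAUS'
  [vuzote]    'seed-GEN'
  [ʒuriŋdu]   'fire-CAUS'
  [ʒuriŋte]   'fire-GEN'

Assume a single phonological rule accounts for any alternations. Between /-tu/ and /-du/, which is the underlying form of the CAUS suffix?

/-du/

The CAUS morpheme has two allomorphs, [-du] and [-tu].
By contrast the GEN suffix keeps its initial [t] throughout — that segment must be underlying.
So the underlying form is /-du/, and voiced stops become voiceless after a vowel.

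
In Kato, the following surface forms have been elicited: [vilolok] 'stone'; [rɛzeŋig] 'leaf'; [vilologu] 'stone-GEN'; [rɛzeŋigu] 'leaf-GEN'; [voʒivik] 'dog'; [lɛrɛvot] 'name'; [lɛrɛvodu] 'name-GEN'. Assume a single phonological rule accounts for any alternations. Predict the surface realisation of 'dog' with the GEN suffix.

The stem for 'stone' ends in [k] in [vilolok] but [g] in [vilologu].
The stem 'leaf' ([rɛzeŋig], [rɛzeŋigu]) shows [g] unchanged in both environments, so [g] cannot be basic with [k] derived in isolation.
So /k/ is underlying, and a rule of intervocalic voicing — voiceless stops become voiced between vowels — gives [g].
The one attested form of 'dog', [voʒivik], shows underlying /voʒivik/. Applying the same rule between vowels gives [voʒivigu].

[voʒivigu]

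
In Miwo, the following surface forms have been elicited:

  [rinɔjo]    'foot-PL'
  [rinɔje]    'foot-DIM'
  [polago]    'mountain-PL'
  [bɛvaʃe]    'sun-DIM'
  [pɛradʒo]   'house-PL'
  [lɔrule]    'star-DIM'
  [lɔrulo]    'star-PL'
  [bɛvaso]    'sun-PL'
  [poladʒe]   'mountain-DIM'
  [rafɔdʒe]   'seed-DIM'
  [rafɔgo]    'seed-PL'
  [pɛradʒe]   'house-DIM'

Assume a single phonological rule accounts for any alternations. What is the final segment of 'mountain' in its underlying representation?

/g/

'mountain' shows [dʒ] ~ [g] at the end of the stem ([poladʒe] vs [polago]).
But 'house' keeps [dʒ] in both environments ([pɛradʒe], [pɛradʒo]), so there is no rule changing /dʒ/ to [g] before the PL suffix.
Therefore /g/ is basic and [dʒ] is derived by palatalization before a front vowel (/g/ and /s/ become palato-alveolar [dʒ] and [ʃ] before a front vowel).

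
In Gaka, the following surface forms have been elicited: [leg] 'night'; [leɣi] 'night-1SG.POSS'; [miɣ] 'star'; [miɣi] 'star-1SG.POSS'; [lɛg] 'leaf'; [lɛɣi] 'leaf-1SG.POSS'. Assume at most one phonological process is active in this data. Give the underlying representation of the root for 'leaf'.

The root 'leaf' surfaces as [lɛg] and [lɛɣi], with a stem-final [g] ~ [ɣ] alternation.
Compare 'star', with invariant [ɣ] in [miɣ] and [miɣi]: an analysis with underlying /ɣ/ and a rule producing [g] in isolation would wrongly predict alternation here too.
Therefore /g/ is basic and [ɣ] is derived by intervocalic spirantization (voiced stops become fricatives between vowels).

/lɛg/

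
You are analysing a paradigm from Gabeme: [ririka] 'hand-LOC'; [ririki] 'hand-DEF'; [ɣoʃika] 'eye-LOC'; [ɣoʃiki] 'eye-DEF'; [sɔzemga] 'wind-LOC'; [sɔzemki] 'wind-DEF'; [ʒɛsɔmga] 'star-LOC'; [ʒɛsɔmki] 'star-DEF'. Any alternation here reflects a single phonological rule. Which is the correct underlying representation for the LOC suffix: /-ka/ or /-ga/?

The LOC morpheme has two allomorphs, [-ga] and [-ka].
By contrast the DEF suffix keeps its initial [k] throughout — that segment must be underlying.
So the underlying form is /-ga/, and voiced stops become voiceless after a vowel.

/-ga/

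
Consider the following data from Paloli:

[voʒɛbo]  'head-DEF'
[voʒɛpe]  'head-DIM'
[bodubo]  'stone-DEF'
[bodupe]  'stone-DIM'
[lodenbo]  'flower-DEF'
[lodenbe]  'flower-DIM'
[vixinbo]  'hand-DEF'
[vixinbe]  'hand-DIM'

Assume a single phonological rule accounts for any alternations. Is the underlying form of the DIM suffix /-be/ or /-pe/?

The DIM morpheme has two allomorphs, [-be] and [-pe].
The DEF suffix, which begins with [b], is invariant after every stem; so [b] is not altered by any rule here.
The DIM suffix is therefore /-pe/ underlyingly, with post-nasal voicing: voiceless stops become voiced after a nasal.

/-pe/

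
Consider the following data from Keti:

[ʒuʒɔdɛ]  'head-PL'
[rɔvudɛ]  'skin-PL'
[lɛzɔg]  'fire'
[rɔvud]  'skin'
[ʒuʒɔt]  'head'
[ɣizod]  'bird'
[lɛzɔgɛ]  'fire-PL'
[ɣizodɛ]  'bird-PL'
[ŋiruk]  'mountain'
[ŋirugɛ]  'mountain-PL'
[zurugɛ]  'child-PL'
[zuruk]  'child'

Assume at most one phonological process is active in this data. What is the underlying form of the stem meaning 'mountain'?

The stem for 'mountain' ends in [g] in [ŋirugɛ] but [k] in [ŋiruk].
Compare 'fire', with invariant [g] in [lɛzɔgɛ] and [lɛzɔg]: an analysis with underlying /g/ and a rule producing [k] in isolation would wrongly predict alternation here too.
The underlying segment must be /k/; voiceless stops become voiced between vowels, yielding [g] there.
The underlying form of 'mountain' is therefore /ŋiruk/.

/ŋiruk/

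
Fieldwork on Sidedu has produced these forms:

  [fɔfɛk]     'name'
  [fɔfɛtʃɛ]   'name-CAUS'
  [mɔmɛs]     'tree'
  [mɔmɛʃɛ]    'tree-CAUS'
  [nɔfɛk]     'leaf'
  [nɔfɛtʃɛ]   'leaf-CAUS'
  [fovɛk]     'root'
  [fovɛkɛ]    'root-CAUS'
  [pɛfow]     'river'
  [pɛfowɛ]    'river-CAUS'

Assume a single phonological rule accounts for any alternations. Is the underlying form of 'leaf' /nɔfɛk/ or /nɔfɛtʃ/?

/nɔfɛtʃ/

The stem for 'leaf' ends in [k] in [nɔfɛk] but [tʃ] in [nɔfɛtʃɛ].
Compare 'root', with invariant [k] in [fovɛk] and [fovɛkɛ]: an analysis with underlying /k/ and a rule producing [tʃ] before the CAUS suffix would wrongly predict alternation here too.
The underlying segment must be /tʃ/; palato-alveolar /tʃ/ and /ʃ/ become [k] and [s] when no front vowel follows, yielding [k] there.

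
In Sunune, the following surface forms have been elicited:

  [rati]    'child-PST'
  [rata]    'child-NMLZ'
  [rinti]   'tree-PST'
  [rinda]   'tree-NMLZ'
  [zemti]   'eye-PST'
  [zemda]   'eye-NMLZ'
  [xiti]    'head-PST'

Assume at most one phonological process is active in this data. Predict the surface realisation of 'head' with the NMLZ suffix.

The NMLZ morpheme has two allomorphs, [-da] and [-ta].
By contrast the PST suffix keeps its initial [t] throughout — that segment must be underlying.
The NMLZ suffix is therefore /-da/ underlyingly, with post-vocalic devoicing: voiced stops become voiceless after a vowel.
After 'head', which ends in a vowel, the suffix surfaces as [-ta], giving [xita].

[xita]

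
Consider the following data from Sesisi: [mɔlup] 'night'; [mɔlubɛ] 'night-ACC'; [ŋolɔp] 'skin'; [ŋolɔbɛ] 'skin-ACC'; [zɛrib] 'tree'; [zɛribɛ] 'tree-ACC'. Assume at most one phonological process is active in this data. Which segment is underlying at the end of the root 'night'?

/p/

The stem for 'night' ends in [p] in [mɔlup] but [b] in [mɔlubɛ].
If /b/ were underlying and a rule turned it into [p] in isolation, 'tree' would also alternate; but it has [b] in both [zɛrib] and [zɛribɛ].
Therefore /p/ is basic and [b] is derived by intervocalic voicing (voiceless stops become voiced between vowels).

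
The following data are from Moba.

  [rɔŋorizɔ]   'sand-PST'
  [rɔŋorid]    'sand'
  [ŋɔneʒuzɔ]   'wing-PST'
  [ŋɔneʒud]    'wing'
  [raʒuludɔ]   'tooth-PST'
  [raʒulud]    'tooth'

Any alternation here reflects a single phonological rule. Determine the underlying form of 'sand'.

/rɔŋoriz/

In [rɔŋorizɔ] and [rɔŋorid] the final segment of 'sand' alternates: [z] ~ [d].
The stem 'tooth' ([raʒuludɔ], [raʒulud]) shows [d] unchanged in both environments, so [d] cannot be basic with [z] derived before the PST suffix.
The alternation reflects word-final hardening: voiced fricatives become stops word-finally. /z/ is underlying.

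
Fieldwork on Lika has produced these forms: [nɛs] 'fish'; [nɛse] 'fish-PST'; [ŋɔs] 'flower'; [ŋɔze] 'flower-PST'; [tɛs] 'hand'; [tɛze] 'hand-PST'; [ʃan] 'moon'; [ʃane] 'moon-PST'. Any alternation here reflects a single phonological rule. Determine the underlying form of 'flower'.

/ŋɔz/

In [ŋɔs] and [ŋɔze] the final segment of 'flower' alternates: [s] ~ [z].
Compare 'fish', with invariant [s] in [nɛs] and [nɛse]: an analysis with underlying /s/ and a rule producing [z] before the PST suffix would wrongly predict alternation here too.
So /z/ is underlying, and a rule of word-final obstruent devoicing — voiced obstruents become voiceless word-finally — gives [s].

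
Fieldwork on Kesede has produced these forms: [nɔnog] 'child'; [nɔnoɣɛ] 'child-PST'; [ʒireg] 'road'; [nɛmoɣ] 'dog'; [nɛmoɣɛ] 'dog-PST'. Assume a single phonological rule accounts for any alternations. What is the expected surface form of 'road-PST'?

[ʒireɣɛ]

The stem for 'child' ends in [g] in [nɔnog] but [ɣ] in [nɔnoɣɛ].
If /ɣ/ were underlying and a rule turned it into [g] in isolation, 'dog' would also alternate; but it has [ɣ] in both [nɛmoɣ] and [nɛmoɣɛ].
So /g/ is underlying, and a rule of intervocalic spirantization — voiced stops become fricatives between vowels — gives [ɣ].
The one attested form of 'road', [ʒireg], shows underlying /ʒireg/. Applying the same rule between vowels gives [ʒireɣɛ].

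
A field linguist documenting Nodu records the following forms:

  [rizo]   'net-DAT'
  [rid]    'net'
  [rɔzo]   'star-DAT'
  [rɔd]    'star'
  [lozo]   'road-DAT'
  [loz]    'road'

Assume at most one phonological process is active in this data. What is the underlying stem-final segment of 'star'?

/d/

The stem for 'star' ends in [z] in [rɔzo] but [d] in [rɔd].
Compare 'road', with invariant [z] in [lozo] and [loz]: an analysis with underlying /z/ and a rule producing [d] in isolation would wrongly predict alternation here too.
Therefore /d/ is basic and [z] is derived by intervocalic spirantization (voiced stops become fricatives between vowels).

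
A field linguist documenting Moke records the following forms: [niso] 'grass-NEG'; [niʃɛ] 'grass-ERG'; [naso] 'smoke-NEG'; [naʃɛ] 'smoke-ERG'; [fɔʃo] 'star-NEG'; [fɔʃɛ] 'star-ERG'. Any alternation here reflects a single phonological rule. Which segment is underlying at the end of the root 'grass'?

In [niso] and [niʃɛ] the final segment of 'grass' alternates: [s] ~ [ʃ].
Compare 'star', with invariant [ʃ] in [fɔʃo] and [fɔʃɛ]: an analysis with underlying /ʃ/ and a rule producing [s] before the NEG suffix would wrongly predict alternation here too.
The alternation reflects palatalization before a front vowel: /s/ becomes palato-alveolar [ʃ] before a front vowel. /s/ is underlying.

/s/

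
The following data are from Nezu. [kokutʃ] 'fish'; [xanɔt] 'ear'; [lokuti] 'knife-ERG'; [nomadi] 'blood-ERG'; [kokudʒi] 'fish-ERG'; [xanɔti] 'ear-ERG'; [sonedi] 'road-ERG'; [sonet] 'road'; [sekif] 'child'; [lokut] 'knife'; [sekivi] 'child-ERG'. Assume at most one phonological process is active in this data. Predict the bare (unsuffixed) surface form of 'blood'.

[nomat]

The stem for 'road' ends in [t] in [sonet] but [d] in [sonedi].
Compare 'knife', with invariant [t] in [lokut] and [lokuti]: an analysis with underlying /t/ and a rule producing [d] before the ERG suffix would wrongly predict alternation here too.
Therefore /d/ is basic and [t] is derived by word-final obstruent devoicing (voiced obstruents become voiceless word-finally).
The one attested form of 'blood', [nomadi], shows underlying /nomad/. Applying the same rule word-finally gives [nomat].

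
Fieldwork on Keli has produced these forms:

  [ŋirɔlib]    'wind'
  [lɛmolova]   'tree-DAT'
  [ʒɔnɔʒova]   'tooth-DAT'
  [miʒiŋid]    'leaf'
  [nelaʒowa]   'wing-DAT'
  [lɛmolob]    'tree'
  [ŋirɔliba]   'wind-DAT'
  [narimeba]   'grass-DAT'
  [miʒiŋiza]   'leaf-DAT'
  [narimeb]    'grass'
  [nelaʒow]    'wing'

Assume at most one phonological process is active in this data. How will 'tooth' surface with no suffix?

In [lɛmolova] and [lɛmolob] the final segment of 'tree' alternates: [v] ~ [b].
The stem 'grass' ([narimeba], [narimeb]) shows [b] unchanged in both environments, so [b] cannot be basic with [v] derived before the DAT suffix.
The alternation reflects word-final hardening: voiced fricatives become stops word-finally. /v/ is underlying.
The one attested form of 'tooth', [ʒɔnɔʒova], shows underlying /ʒɔnɔʒov/. Applying the same rule word-finally gives [ʒɔnɔʒob].

[ʒɔnɔʒob]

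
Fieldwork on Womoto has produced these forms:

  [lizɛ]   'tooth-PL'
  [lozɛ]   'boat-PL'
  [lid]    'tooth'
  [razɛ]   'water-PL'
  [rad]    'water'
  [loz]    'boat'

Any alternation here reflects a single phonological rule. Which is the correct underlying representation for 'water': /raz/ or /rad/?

/rad/

The stem for 'water' ends in [d] in [rad] but [z] in [razɛ].
The stem 'boat' ([loz], [lozɛ]) shows [z] unchanged in both environments, so [z] cannot be basic with [d] derived in isolation.
Therefore /d/ is basic and [z] is derived by intervocalic spirantization (voiced stops become fricatives between vowels).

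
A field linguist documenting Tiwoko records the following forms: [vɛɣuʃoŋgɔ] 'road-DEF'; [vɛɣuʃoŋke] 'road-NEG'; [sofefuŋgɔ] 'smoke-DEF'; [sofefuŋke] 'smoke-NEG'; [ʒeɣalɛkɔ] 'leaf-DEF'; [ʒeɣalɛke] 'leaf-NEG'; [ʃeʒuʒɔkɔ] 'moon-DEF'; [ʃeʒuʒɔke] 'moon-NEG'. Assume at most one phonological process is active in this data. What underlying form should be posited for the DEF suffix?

The DEF morpheme has two allomorphs, [-gɔ] and [-kɔ].
By contrast the NEG suffix keeps its initial [k] throughout — that segment must be underlying.
So the underlying form is /-gɔ/, and voiced stops become voiceless after a vowel.

/-gɔ/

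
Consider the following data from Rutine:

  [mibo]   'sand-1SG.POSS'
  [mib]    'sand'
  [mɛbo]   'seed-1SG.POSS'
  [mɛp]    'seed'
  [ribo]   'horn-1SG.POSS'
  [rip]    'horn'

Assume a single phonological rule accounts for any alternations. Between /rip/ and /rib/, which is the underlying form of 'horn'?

The stem for 'horn' ends in [b] in [ribo] but [p] in [rip].
But 'sand' keeps [b] in both environments ([mibo], [mib]), so there is no rule changing /b/ to [p] in isolation.
Therefore /p/ is basic and [b] is derived by intervocalic voicing (voiceless stops become voiced between vowels).

/rip/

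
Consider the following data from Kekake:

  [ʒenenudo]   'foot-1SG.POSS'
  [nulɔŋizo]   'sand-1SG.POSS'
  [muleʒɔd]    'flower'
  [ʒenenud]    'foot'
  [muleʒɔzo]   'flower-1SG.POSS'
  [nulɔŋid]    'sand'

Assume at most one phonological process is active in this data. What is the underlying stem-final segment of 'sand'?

/z/

In [nulɔŋid] and [nulɔŋizo] the final segment of 'sand' alternates: [d] ~ [z].
Compare 'foot', with invariant [d] in [ʒenenud] and [ʒenenudo]: an analysis with underlying /d/ and a rule producing [z] before the 1SG.POSS suffix would wrongly predict alternation here too.
So /z/ is underlying, and a rule of word-final hardening — voiced fricatives become stops word-finally — gives [d].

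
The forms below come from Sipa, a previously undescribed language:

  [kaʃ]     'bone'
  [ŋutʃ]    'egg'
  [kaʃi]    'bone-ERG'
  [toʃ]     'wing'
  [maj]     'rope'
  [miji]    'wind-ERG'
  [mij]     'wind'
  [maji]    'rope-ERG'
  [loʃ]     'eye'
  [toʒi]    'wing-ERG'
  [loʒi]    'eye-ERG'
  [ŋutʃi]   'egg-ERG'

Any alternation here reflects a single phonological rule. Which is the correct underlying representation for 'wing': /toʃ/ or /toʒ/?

/toʒ/

The stem for 'wing' ends in [ʒ] in [toʒi] but [ʃ] in [toʃ].
Compare 'bone', with invariant [ʃ] in [kaʃi] and [kaʃ]: an analysis with underlying /ʃ/ and a rule producing [ʒ] before the ERG suffix would wrongly predict alternation here too.
The underlying segment must be /ʒ/; voiced obstruents become voiceless word-finally, yielding [ʃ] there.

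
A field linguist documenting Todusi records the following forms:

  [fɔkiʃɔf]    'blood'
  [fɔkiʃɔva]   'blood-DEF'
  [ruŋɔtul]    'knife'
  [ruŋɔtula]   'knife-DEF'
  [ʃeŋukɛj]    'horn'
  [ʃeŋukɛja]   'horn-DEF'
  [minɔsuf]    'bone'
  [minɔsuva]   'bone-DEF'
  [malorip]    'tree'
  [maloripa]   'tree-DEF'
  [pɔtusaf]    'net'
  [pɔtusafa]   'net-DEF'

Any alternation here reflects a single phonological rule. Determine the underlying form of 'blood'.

'blood' shows [f] ~ [v] at the end of the stem ([fɔkiʃɔf] vs [fɔkiʃɔva]).
But 'net' keeps [f] in both environments ([pɔtusaf], [pɔtusafa]), so there is no rule changing /f/ to [v] before the DEF suffix.
The alternation reflects word-final obstruent devoicing: voiced obstruents become voiceless word-finally. /v/ is underlying.
The underlying form of 'blood' is therefore /fɔkiʃɔv/.

/fɔkiʃɔv/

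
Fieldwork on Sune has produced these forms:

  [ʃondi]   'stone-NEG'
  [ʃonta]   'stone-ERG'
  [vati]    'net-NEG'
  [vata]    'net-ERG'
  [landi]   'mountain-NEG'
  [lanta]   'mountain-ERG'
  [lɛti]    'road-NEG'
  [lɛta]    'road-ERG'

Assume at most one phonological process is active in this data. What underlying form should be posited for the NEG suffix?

The NEG morpheme has two allomorphs, [-di] and [-ti].
The ERG suffix, which begins with [t], is invariant after every stem; so [t] is not altered by any rule here.
The NEG suffix is therefore /-di/ underlyingly, with post-vocalic devoicing: voiced stops become voiceless after a vowel.

/-di/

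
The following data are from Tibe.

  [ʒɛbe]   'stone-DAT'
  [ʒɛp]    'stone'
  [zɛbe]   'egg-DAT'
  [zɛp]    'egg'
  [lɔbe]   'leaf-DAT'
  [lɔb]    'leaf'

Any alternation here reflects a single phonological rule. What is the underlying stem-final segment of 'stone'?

/p/

'stone' shows [b] ~ [p] at the end of the stem ([ʒɛbe] vs [ʒɛp]).
Compare 'leaf', with invariant [b] in [lɔbe] and [lɔb]: an analysis with underlying /b/ and a rule producing [p] in isolation would wrongly predict alternation here too.
Therefore /p/ is basic and [b] is derived by intervocalic voicing (voiceless stops become voiced between vowels).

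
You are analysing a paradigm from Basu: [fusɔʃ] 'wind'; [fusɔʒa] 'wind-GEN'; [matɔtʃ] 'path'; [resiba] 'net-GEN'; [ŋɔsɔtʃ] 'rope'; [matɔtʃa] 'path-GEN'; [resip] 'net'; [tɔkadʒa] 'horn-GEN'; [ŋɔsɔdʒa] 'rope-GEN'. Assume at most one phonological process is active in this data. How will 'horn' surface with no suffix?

The root 'rope' surfaces as [ŋɔsɔdʒa] and [ŋɔsɔtʃ], with a stem-final [dʒ] ~ [tʃ] alternation.
Compare 'path', with invariant [tʃ] in [matɔtʃa] and [matɔtʃ]: an analysis with underlying /tʃ/ and a rule producing [dʒ] before the GEN suffix would wrongly predict alternation here too.
The alternation reflects word-final obstruent devoicing: voiced obstruents become voiceless word-finally. /dʒ/ is underlying.
From [tɔkadʒa] the stem 'horn' is /tɔkadʒ/; word-finally this yields [tɔkatʃ].

[tɔkatʃ]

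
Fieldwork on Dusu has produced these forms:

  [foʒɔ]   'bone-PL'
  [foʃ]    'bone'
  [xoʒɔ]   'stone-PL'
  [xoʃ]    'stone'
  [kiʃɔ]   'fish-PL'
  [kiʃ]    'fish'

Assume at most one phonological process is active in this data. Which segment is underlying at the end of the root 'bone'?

'bone' shows [ʒ] ~ [ʃ] at the end of the stem ([foʒɔ] vs [foʃ]).
If /ʃ/ were underlying and a rule turned it into [ʒ] before the PL suffix, 'fish' would also alternate; but it has [ʃ] in both [kiʃɔ] and [kiʃ].
Therefore /ʒ/ is basic and [ʃ] is derived by word-final obstruent devoicing (voiced obstruents become voiceless word-finally).

/ʒ/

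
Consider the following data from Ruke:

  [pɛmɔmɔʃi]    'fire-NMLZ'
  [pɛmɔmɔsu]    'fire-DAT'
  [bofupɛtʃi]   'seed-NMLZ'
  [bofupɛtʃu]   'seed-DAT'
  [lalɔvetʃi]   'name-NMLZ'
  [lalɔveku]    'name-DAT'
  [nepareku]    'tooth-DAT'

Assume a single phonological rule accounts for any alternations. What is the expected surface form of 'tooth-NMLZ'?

'name' shows [tʃ] ~ [k] at the end of the stem ([lalɔvetʃi] vs [lalɔveku]).
The stem 'seed' ([bofupɛtʃi], [bofupɛtʃu]) shows [tʃ] unchanged in both environments, so [tʃ] cannot be basic with [k] derived before the DAT suffix.
Therefore /k/ is basic and [tʃ] is derived by palatalization before a front vowel (/k/ and /s/ become palato-alveolar [tʃ] and [ʃ] before a front vowel).
The one attested form of 'tooth', [nepareku], shows underlying /neparek/. Applying the same rule before a front vowel gives [neparetʃi].

[neparetʃi]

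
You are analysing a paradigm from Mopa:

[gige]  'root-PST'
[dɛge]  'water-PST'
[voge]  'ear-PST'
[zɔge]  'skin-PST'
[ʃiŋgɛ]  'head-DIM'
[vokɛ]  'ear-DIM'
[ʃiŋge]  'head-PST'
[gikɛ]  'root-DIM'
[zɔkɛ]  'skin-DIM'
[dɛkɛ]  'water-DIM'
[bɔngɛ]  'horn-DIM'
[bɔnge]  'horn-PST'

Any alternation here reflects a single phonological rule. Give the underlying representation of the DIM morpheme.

/-kɛ/

The DIM suffix surfaces as [-gɛ] and [-kɛ], depending on the final segment of the stem.
By contrast the PST suffix keeps its initial [g] throughout — that segment must be underlying.
So the underlying form is /-kɛ/, and voiceless stops become voiced after a nasal.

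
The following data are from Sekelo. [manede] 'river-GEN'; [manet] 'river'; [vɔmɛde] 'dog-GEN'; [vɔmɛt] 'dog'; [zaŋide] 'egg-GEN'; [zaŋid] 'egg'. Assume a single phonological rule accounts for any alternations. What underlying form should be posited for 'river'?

/manet/

The root 'river' surfaces as [manede] and [manet], with a stem-final [d] ~ [t] alternation.
But 'egg' keeps [d] in both environments ([zaŋide], [zaŋid]), so there is no rule changing /d/ to [t] in isolation.
Therefore /t/ is basic and [d] is derived by intervocalic voicing (voiceless stops become voiced between vowels).
So 'river' = /manet/.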